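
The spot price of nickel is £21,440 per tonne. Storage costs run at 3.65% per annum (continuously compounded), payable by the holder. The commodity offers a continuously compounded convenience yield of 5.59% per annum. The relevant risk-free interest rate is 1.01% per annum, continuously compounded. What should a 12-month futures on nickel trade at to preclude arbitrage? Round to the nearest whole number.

£21,242 per tonne

Net carry = r + u − y = 0.0101 + 0.0365 − 0.0559 = -0.0093
F = S·e^((r+u−y)T) = 21440 · e^(-0.0093 × 12/12) = 21440 · e^-0.009300
= 21440 × 0.990743 = £21,242 per tonne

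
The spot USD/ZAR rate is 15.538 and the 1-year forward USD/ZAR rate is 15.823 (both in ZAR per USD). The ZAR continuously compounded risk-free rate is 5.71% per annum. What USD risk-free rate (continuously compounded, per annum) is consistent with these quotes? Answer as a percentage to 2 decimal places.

3.89%

F = S·e^((r_ZAR − r_USD)T) ⇒ r_USD = r_ZAR − ln(F/S)/T
ln(15.823/15.538) = 0.018176; /(1) = 0.018176
r_USD = 0.0571 − 0.018176 = 0.038924
r_USD = 3.89%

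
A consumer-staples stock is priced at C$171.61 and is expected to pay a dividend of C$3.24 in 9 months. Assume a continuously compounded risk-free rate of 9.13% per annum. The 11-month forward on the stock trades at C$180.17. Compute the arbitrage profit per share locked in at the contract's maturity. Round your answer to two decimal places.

PV(dividends) I = 3.24·e^(−0.0913·9/12) = 3.0256
Fair forward F* = (S − I)·e^(rT) = (171.61 − 3.0256)·e^0.083692 = 168.5844 × 1.087294 = 183.3008
Market C$180.17 < fair 183.3008: forward underpriced → reverse cash-and-carry (short the stock, invest proceeds at r, pay the dividends, go long the forward).
Profit at T = |F_mkt − F*| = |180.17 − 183.3008| = C$3.13 per share

C$3.13 per share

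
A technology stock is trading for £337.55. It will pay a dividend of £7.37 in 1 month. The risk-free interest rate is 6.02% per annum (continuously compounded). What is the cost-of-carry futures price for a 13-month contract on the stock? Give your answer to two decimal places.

£352.47

PV(dividends) I = 7.37·e^(−0.0602·1/12)
I = 7.3331
F = (S − I)·e^(rT) = (337.55 − 7.3331) · e^(0.0602·13/12)
= 330.2169 · e^0.065217 = 330.2169 × 1.067391 = £352.47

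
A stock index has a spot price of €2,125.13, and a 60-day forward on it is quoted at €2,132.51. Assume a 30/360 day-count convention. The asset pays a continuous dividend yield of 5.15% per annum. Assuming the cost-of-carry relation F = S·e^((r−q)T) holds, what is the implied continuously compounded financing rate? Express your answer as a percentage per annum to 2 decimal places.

From F = S·e^((r−q)T): (r − q) = ln(F/S)/T
ln(2132.51/2125.13) = ln(1.003473) = 0.003467
(r − q) = 0.003467 / (60/360) = 0.020802
r = ln(F/S)/T + q = 0.020802 + 0.0515 = 0.072302
r = 7.23%

7.23%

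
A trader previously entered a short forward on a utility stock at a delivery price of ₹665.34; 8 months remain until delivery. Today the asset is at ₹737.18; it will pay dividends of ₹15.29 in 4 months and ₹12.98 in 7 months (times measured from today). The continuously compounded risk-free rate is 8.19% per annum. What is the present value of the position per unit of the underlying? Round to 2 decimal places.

PV(remaining dividends) I = 15.29·e^(−0.0819·4/12) + 12.98·e^(−0.0819·7/12) = 27.2527
Current forward F = (S − I)·e^(rT) = (737.18 − 27.2527)·e^(0.0819·8/12) = 709.9273 × 1.056118 = 749.7670
Value (long) = (F − K)·e^(−rT) = (749.7670 − 665.34) × 0.946864 = 79.9409
Short position value = −(long value) = -₹79.94

-₹79.94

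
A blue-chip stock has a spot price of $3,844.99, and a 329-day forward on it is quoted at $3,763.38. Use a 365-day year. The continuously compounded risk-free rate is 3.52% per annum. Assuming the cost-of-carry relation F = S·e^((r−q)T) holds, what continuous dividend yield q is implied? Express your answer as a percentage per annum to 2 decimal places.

5.90%

From F = S·e^((r−q)T): (r − q) = ln(F/S)/T
ln(3763.38/3844.99) = ln(0.978775) = -0.021453
(r − q) = -0.021453 / (329/365) = -0.023800
q = r − ln(F/S)/T = 0.0352 + 0.023800 = 0.059000
q = 5.90%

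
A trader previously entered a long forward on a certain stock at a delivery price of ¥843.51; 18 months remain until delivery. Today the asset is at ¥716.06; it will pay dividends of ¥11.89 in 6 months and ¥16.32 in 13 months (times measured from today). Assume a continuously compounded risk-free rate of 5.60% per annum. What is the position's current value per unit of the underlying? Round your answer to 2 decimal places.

PV(remaining dividends) I = 11.89·e^(−0.0560·6/12) + 16.32·e^(−0.0560·13/12) = 26.9211
Current forward F = (S − I)·e^(rT) = (716.06 − 26.9211)·e^(0.0560·18/12) = 689.1389 × 1.087629 = 749.5275
Value (long) = (F − K)·e^(−rT) = (749.5275 − 843.51) × 0.919431 = -86.4104
Value = -¥86.41

-¥86.41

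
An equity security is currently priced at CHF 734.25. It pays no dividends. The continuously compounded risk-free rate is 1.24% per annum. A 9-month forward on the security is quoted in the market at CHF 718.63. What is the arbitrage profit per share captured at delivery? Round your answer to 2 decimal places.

CHF 22.48 per share

Fair forward: F* = S·e^(carry·T), with carry = r = 0.0124
F* = 734.25 · e^(0.0124 × 9/12) = 734.25 · e^0.009300 = 734.25 × 1.009343 = CHF 741.1101
Market CHF 718.63 < fair CHF 741.1101: forward underpriced → reverse cash-and-carry (short spot, go long the forward).
At maturity, profit = |F_mkt − F*| = |718.63 − 741.1101| = CHF 22.48 per share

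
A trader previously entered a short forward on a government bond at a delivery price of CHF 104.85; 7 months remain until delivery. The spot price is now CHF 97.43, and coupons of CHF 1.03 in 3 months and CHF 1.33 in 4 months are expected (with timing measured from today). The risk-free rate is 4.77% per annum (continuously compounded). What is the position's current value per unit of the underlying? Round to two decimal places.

CHF 6.87

PV(remaining coupons) I = 1.03·e^(−0.0477·3/12) + 1.33·e^(−0.0477·4/12) = 2.3268
Current forward F = (S − I)·e^(rT) = (97.43 − 2.3268)·e^(0.0477·7/12) = 95.1032 × 1.028216 = 97.7866
Value (long) = (F − K)·e^(−rT) = (97.7866 − 104.85) × 0.972559 = -6.8696
Short position value = −(long value) = CHF 6.87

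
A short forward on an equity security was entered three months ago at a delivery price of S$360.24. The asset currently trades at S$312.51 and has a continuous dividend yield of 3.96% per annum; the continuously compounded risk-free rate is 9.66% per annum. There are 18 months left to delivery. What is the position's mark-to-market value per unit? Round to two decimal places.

Current fair forward for the remaining 18 months: F = S·e^((r − q)·T), (r − q) = 0.0966 − 0.0396 = 0.0570
F = 312.51 · e^(0.0570 × 18/12) = 312.51 × 1.089262 = 340.4053
Value of long forward = (F − K)·e^(−rT) = (340.4053 − 360.24) · e^(−0.0966·18/12)
= -19.8347 × 0.865109 = -17.16
Short position value = −(long value) = S$17.16

S$17.16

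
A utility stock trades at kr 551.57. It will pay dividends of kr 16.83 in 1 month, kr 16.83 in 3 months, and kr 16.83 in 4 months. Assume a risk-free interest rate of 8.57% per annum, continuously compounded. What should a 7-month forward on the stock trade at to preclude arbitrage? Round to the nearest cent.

kr 527.77

PV(dividends) I = 16.83·e^(−0.0857·1/12) + 16.83·e^(−0.0857·3/12) + 16.83·e^(−0.0857·4/12)
I = 16.7102 + 16.4733 + 16.3560 = 49.5395
F = (S − I)·e^(rT) = (551.57 − 49.5395) · e^(0.0857·7/12)
= 502.0305 · e^0.049992 = 502.0305 × 1.051263 = kr 527.77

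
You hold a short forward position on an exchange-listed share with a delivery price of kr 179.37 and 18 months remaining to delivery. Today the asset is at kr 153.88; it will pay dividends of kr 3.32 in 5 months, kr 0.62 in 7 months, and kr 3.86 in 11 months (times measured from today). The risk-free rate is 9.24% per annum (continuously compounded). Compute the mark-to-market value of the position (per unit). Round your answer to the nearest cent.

PV(remaining dividends) I = 3.32·e^(−0.0924·5/12) + 0.62·e^(−0.0924·7/12) + 3.86·e^(−0.0924·11/12) = 7.3286
Current forward F = (S − I)·e^(rT) = (153.88 − 7.3286)·e^(0.0924·18/12) = 146.5514 × 1.148665 = 168.3385
Value (long) = (F − K)·e^(−rT) = (168.3385 − 179.37) × 0.870576 = -9.6038
Short position value = −(long value) = kr 9.60

kr 9.60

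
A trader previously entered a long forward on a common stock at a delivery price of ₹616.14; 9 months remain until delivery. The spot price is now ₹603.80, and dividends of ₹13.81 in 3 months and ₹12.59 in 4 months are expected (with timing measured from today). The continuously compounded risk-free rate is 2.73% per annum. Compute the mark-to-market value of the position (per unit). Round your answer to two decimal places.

-₹26.04

PV(remaining dividends) I = 13.81·e^(−0.0273·3/12) + 12.59·e^(−0.0273·4/12) = 26.1920
Current forward F = (S − I)·e^(rT) = (603.80 − 26.1920)·e^(0.0273·9/12) = 577.6080 × 1.020686 = 589.5564
Value (long) = (F − K)·e^(−rT) = (589.5564 − 616.14) × 0.979733 = -26.0448
Value = -₹26.04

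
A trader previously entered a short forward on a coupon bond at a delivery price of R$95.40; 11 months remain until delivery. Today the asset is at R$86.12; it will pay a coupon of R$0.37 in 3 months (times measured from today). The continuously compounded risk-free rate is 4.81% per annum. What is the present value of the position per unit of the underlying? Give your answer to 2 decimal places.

R$5.53

PV(remaining coupons) I = 0.37·e^(−0.0481·3/12) = 0.3656
Current forward F = (S − I)·e^(rT) = (86.12 − 0.3656)·e^(0.0481·11/12) = 85.7544 × 1.045078 = 89.6200
Value (long) = (F − K)·e^(−rT) = (89.6200 − 95.40) × 0.956866 = -5.5307
Short position value = −(long value) = R$5.53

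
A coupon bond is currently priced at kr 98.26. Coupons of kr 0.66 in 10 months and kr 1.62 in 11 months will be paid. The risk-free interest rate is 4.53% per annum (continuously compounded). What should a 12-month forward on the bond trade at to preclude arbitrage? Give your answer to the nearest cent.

PV(coupons) I = 0.66·e^(−0.0453·10/12) + 1.62·e^(−0.0453·11/12)
I = 0.6355 + 1.5541 = 2.1896
F = (S − I)·e^(rT) = (98.26 − 2.1896) · e^(0.0453·12/12)
= 96.0704 · e^0.045300 = 96.0704 × 1.046342 = kr 100.52

kr 100.52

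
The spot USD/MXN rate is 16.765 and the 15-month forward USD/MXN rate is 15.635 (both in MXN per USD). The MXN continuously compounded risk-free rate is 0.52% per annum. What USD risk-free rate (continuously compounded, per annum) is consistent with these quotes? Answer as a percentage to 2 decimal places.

6.10%

F = S·e^((r_MXN − r_USD)T) ⇒ r_USD = r_MXN − ln(F/S)/T
ln(15.635/16.765) = -0.069781; /(15/12) = -0.055825
r_USD = 0.0052 + 0.055825 = 0.061025
r_USD = 6.10%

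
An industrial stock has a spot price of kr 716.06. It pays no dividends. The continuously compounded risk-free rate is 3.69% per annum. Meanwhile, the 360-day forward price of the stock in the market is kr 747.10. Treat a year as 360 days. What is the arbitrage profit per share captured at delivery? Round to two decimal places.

Fair forward: F* = S·e^(carry·T), with carry = r = 0.0369
F* = 716.06 · e^(0.0369 × 360/360) = 716.06 · e^0.036900 = 716.06 × 1.037589 = kr 742.9760
Market kr 747.10 > fair kr 742.9760: forward overpriced → cash-and-carry (buy spot, short the forward).
At maturity, profit = |F_mkt − F*| = |747.10 − 742.9760| = kr 4.12 per share

kr 4.12 per share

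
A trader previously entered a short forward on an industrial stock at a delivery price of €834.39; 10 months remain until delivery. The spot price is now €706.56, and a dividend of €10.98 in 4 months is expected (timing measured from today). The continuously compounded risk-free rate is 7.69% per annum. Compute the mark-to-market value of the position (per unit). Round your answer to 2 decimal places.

€86.74

PV(remaining dividends) I = 10.98·e^(−0.0769·4/12) = 10.7021
Current forward F = (S − I)·e^(rT) = (706.56 − 10.7021)·e^(0.0769·10/12) = 695.8579 × 1.066181 = 741.9105
Value (long) = (F − K)·e^(−rT) = (741.9105 − 834.39) × 0.937927 = -86.7390
Short position value = −(long value) = €86.74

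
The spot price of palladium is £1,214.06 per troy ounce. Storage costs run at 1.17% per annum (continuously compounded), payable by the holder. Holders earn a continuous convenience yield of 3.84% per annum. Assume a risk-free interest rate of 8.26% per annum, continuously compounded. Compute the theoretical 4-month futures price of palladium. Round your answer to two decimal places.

Net carry = r + u − y = 0.0826 + 0.0117 − 0.0384 = 0.0559
F = S·e^((r+u−y)T) = 1214.06 · e^(0.0559 × 4/12) = 1214.06 · e^0.01863333
= 1214.06 × 1.01880801 = £1,236.89 per troy ounce

£1,236.89 per troy ounce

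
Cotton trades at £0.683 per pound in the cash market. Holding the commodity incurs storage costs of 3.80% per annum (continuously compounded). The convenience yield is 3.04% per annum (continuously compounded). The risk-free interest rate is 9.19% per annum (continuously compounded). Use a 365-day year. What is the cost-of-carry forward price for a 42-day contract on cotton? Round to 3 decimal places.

Net carry = r + u − y = 0.0919 + 0.0380 − 0.0304 = 0.0995
F = S·e^((r+u−y)T) = 0.683 · e^(0.0995 × 42/365) = 0.683 · e^0.011449
= 0.683 × 1.011515 = £0.691 per pound

£0.691 per pound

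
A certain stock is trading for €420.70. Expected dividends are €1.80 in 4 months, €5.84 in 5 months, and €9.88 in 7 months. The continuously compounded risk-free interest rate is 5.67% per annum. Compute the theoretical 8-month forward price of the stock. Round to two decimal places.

PV(dividends) I = 1.80·e^(−0.0567·4/12) + 5.84·e^(−0.0567·5/12) + 9.88·e^(−0.0567·7/12)
I = 1.7663 + 5.7036 + 9.5586 = 17.0285
F = (S − I)·e^(rT) = (420.70 − 17.0285) · e^(0.0567·8/12)
= 403.6715 · e^0.037800 = 403.6715 × 1.038524 = €419.22

€419.22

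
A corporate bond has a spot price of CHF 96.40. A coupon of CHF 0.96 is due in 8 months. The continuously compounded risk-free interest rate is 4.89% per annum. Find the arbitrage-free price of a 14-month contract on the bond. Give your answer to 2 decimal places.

CHF 101.08

PV(coupons) I = 0.96·e^(−0.0489·8/12)
I = 0.9292
F = (S − I)·e^(rT) = (96.40 − 0.9292) · e^(0.0489·14/12)
= 95.4708 · e^0.057050 = 95.4708 × 1.058709 = CHF 101.08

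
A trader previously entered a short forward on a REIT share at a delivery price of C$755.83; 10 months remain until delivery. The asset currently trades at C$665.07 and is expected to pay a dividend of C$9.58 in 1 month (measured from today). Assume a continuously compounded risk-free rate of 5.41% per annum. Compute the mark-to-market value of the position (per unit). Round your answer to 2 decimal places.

PV(remaining dividends) I = 9.58·e^(−0.0541·1/12) = 9.5369
Current forward F = (S − I)·e^(rT) = (665.07 − 9.5369)·e^(0.0541·10/12) = 655.5331 × 1.046115 = 685.7630
Value (long) = (F − K)·e^(−rT) = (685.7630 − 755.83) × 0.955918 = -66.9783
Short position value = −(long value) = C$66.98

C$66.98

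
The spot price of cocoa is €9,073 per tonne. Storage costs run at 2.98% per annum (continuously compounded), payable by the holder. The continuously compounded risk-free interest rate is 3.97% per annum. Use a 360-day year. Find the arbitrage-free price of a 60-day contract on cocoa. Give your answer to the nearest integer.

Net carry = r + u − y = 0.0397 + 0.0298 − 0.0000 = 0.0695
F = S·e^((r+u−y)T) = 9073 · e^(0.0695 × 60/360) = 9073 · e^0.011583
= 9073 × 1.011650 = €9,179 per tonne

€9,179 per tonne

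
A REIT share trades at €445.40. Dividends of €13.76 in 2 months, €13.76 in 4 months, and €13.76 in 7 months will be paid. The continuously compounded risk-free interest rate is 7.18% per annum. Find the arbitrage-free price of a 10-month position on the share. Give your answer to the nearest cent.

PV(dividends) I = 13.76·e^(−0.0718·2/12) + 13.76·e^(−0.0718·4/12) + 13.76·e^(−0.0718·7/12)
I = 13.5963 + 13.4346 + 13.1956 = 40.2265
F = (S − I)·e^(rT) = (445.40 − 40.2265) · e^(0.0718·10/12)
= 405.1735 · e^0.059833 = 405.1735 × 1.061659 = €430.16

€430.16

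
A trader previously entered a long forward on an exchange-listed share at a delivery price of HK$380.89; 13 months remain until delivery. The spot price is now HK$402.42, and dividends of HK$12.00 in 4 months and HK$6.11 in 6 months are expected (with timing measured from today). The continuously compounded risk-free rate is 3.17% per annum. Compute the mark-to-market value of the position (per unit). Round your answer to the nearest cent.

PV(remaining dividends) I = 12.00·e^(−0.0317·4/12) + 6.11·e^(−0.0317·6/12) = 17.8878
Current forward F = (S − I)·e^(rT) = (402.42 − 17.8878)·e^(0.0317·13/12) = 384.5322 × 1.034938 = 397.9670
Value (long) = (F − K)·e^(−rT) = (397.9670 − 380.89) × 0.966241 = 16.5005
Value = HK$16.50

HK$16.50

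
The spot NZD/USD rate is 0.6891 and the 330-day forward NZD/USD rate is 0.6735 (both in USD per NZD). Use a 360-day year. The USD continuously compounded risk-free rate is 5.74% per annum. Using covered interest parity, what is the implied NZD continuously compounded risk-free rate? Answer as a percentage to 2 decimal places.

F = S·e^((r_USD − r_NZD)T) ⇒ r_NZD = r_USD − ln(F/S)/T
ln(0.6735/0.6891) = -0.022898; /(330/360) = -0.024980
r_NZD = 0.0574 + 0.024980 = 0.082380
r_NZD = 8.24%

8.24%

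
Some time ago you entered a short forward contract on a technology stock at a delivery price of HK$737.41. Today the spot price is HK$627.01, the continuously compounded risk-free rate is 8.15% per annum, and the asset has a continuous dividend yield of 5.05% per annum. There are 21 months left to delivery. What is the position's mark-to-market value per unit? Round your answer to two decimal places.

Current fair forward for the remaining 21 months: F = S·e^((r − q)·T), (r − q) = 0.0815 − 0.0505 = 0.0310
F = 627.01 · e^(0.0310 × 21/12) = 627.01 × 1.055749 = 661.9652
Value of long forward = (F − K)·e^(−rT) = (661.9652 − 737.41) · e^(−0.0815·21/12)
= -75.4448 × 0.867079 = -65.42
Short position value = −(long value) = HK$65.42

HK$65.42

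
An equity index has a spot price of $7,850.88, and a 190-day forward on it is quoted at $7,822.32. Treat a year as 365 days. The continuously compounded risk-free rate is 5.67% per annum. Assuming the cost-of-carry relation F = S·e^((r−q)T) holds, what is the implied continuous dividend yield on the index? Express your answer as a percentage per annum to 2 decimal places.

6.37%

From F = S·e^((r−q)T): (r − q) = ln(F/S)/T
ln(7822.32/7850.88) = ln(0.996362) = -0.003645
(r − q) = -0.003645 / (190/365) = -0.007002
q = r − ln(F/S)/T = 0.0567 + 0.007002 = 0.063702
q = 6.37%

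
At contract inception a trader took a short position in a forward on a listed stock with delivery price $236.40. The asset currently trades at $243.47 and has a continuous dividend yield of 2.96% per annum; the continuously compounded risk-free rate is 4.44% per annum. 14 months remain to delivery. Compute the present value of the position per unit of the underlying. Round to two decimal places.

-$10.74

Current fair forward for the remaining 14 months: F = S·e^((r − q)·T), (r − q) = 0.0444 − 0.0296 = 0.0148
F = 243.47 · e^(0.0148 × 14/12) = 243.47 × 1.017417 = 247.7105
Value of long forward = (F − K)·e^(−rT) = (247.7105 − 236.40) · e^(−0.0444·14/12)
= 11.3105 × 0.949519 = 10.74
Short position value = −(long value) = -$10.74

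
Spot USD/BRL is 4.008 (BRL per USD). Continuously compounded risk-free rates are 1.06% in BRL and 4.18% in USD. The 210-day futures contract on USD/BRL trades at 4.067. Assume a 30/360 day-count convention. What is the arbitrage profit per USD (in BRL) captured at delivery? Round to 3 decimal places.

Fair futures: F* = S·e^(carry·T), with carry = (r_BRL − r_USD) = 0.0106 − 0.0418 = -0.0312
F* = 4.008 · e^(-0.0312 × 210/360) = 4.008 · e^-0.018200 = 4.008 × 0.981965 = 3.9357
Market 4.067 > fair 3.9357: forward overpriced → cash-and-carry (buy spot, short the forward).
At maturity, profit = |F_mkt − F*| = |4.067 − 3.9357| = 0.131 per USD (in BRL)

0.131 per USD (in BRL)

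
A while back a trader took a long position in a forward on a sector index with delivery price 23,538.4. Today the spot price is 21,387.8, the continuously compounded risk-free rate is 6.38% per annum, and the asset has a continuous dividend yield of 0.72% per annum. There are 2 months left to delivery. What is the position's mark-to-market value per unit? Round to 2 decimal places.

-1927.28

Current fair forward for the remaining 2 months: F = S·e^((r − q)·T), (r − q) = 0.0638 − 0.0072 = 0.0566
F = 21387.8 · e^(0.0566 × 2/12) = 21387.8 × 1.00947797 = 21590.5129
Value of long forward = (F − K)·e^(−rT) = (21590.5129 − 23538.4) · e^(−0.0638·2/12)
= -1947.8871 × 0.98942300 = -1927.28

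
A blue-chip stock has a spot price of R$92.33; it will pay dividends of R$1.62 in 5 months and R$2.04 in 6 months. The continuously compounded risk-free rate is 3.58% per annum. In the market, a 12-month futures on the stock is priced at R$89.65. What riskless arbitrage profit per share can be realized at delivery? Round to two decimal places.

PV(dividends) I = 1.62·e^(−0.0358·5/12) + 2.04·e^(−0.0358·6/12) = 3.5998
Fair futures F* = (S − I)·e^(rT) = (92.33 − 3.5998)·e^0.035800 = 88.7302 × 1.036449 = 91.9643
Market R$89.65 < fair 91.9643: forward underpriced → reverse cash-and-carry (short the stock, invest proceeds at r, pay the dividends, go long the forward).
Profit at T = |F_mkt − F*| = |89.65 − 91.9643| = R$2.31 per share

R$2.31 per share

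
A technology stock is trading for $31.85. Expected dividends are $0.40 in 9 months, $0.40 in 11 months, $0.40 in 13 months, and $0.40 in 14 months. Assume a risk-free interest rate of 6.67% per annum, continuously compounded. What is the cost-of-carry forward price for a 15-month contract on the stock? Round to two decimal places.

PV(dividends) I = 0.40·e^(−0.0667·9/12) + 0.40·e^(−0.0667·11/12) + 0.40·e^(−0.0667·13/12) + 0.40·e^(−0.0667·14/12)
I = 0.3805 + 0.3763 + 0.3721 + 0.3701 = 1.4990
F = (S − I)·e^(rT) = (31.85 − 1.4990) · e^(0.0667·15/12)
= 30.3510 · e^0.083375 = 30.3510 × 1.086949 = $32.99

$32.99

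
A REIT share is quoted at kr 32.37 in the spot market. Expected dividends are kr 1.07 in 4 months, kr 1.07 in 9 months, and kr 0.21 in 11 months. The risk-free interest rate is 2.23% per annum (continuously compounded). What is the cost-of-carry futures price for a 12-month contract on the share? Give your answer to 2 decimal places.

PV(dividends) I = 1.07·e^(−0.0223·4/12) + 1.07·e^(−0.0223·9/12) + 0.21·e^(−0.0223·11/12)
I = 1.0621 + 1.0523 + 0.2058 = 2.3202
F = (S − I)·e^(rT) = (32.37 − 2.3202) · e^(0.0223·12/12)
= 30.0498 · e^0.022300 = 30.0498 × 1.022551 = kr 30.73

kr 30.73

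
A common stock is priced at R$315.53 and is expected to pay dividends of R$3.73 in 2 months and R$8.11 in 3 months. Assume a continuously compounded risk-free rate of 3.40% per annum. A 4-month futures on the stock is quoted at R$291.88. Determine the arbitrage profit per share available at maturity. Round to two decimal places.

R$15.36 per share

PV(dividends) I = 3.73·e^(−0.0340·2/12) + 8.11·e^(−0.0340·3/12) = 11.7503
Fair futures F* = (S − I)·e^(rT) = (315.53 − 11.7503)·e^0.011333 = 303.7797 × 1.011397 = 307.2419
Market R$291.88 < fair 307.2419: forward underpriced → reverse cash-and-carry (short the stock, invest proceeds at r, pay the dividends, go long the forward).
Profit at T = |F_mkt − F*| = |291.88 − 307.2419| = R$15.36 per share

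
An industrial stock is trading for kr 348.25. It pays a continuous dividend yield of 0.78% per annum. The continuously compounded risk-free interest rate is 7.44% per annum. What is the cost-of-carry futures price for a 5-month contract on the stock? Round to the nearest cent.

F = S·e^((r − q)T) = 348.25 · e^((0.0744 − 0.0078) × 5/12)
= 348.25 · e^0.027750 = 348.25 × 1.028139
F = kr 358.05

kr 358.05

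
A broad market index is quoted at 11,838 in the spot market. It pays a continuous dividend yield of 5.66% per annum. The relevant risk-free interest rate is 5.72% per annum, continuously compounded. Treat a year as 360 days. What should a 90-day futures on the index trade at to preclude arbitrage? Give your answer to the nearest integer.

11,840

F = S·e^((r − q)T) = 11838 · e^((0.0572 − 0.0566) × 90/360)
= 11838 · e^0.000150 = 11838 × 1.000150
F = 11,840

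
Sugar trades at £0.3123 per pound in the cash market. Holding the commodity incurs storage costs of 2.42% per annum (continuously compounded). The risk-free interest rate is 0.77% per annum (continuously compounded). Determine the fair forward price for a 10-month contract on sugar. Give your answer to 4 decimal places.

Net carry = r + u − y = 0.0077 + 0.0242 − 0.0000 = 0.0319
F = S·e^((r+u−y)T) = 0.3123 · e^(0.0319 × 10/12) = 0.3123 · e^0.026583
= 0.3123 × 1.026939 = £0.3207 per pound

£0.3207 per pound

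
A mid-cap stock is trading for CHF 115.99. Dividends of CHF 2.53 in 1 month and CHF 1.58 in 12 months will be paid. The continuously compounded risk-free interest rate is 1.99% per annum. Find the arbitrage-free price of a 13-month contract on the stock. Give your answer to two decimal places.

PV(dividends) I = 2.53·e^(−0.0199·1/12) + 1.58·e^(−0.0199·12/12)
I = 2.5258 + 1.5489 = 4.0747
F = (S − I)·e^(rT) = (115.99 − 4.0747) · e^(0.0199·13/12)
= 111.9153 · e^0.021558 = 111.9153 × 1.021792 = CHF 114.35

CHF 114.35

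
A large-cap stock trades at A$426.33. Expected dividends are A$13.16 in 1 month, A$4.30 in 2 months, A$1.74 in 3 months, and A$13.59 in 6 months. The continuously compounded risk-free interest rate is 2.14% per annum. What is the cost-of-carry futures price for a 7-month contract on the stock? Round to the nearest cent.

PV(dividends) I = 13.16·e^(−0.0214·1/12) + 4.30·e^(−0.0214·2/12) + 1.74·e^(−0.0214·3/12) + 13.59·e^(−0.0214·6/12)
I = 13.1366 + 4.2847 + 1.7307 + 13.4454 = 32.5974
F = (S − I)·e^(rT) = (426.33 − 32.5974) · e^(0.0214·7/12)
= 393.7326 · e^0.012483 = 393.7326 × 1.012561 = A$398.68

A$398.68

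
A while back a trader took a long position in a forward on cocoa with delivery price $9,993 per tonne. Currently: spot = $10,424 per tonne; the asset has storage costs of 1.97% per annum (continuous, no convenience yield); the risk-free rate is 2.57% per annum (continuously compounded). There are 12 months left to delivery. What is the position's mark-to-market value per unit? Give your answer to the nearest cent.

$891.94 per tonne

Current fair forward for the remaining 12 months: F = S·e^((r + u)·T), (r + u) = 0.0257 + 0.0197 = 0.0454
F = 10424 · e^(0.0454 × 12/12) = 10424 × 1.04644635 = 10908.1568
Value of long forward = (F − K)·e^(−rT) = (10908.1568 − 9993) · e^(−0.0257·12/12)
= 915.1568 × 0.97462743 = 891.94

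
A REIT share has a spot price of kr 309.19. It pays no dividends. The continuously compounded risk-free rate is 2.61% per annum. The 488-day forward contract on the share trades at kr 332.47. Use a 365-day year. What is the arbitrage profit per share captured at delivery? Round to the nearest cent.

Fair forward: F* = S·e^(carry·T), with carry = r = 0.0261
F* = 309.19 · e^(0.0261 × 488/365) = 309.19 · e^0.034895 = 309.19 × 1.035511 = kr 320.1696
Market kr 332.47 > fair kr 320.1696: forward overpriced → cash-and-carry (buy spot, short the forward).
At maturity, profit = |F_mkt − F*| = |332.47 − 320.1696| = kr 12.30 per share

kr 12.30 per share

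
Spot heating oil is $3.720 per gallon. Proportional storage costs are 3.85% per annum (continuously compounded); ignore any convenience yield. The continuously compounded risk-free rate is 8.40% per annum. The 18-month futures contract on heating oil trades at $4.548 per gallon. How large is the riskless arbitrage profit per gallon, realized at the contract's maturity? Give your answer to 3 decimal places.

Fair futures: F* = S·e^(carry·T), with carry = (r + u) = 0.0840 + 0.0385 = 0.1225
F* = 3.720 · e^(0.1225 × 18/12) = 3.720 · e^0.183750 = 3.720 × 1.201715 = $4.4704
Market $4.548 > fair $4.4704: forward overpriced → cash-and-carry (buy spot, short the forward).
At maturity, profit = |F_mkt − F*| = |4.548 − 4.4704| = $0.078 per gallon

$0.078 per gallon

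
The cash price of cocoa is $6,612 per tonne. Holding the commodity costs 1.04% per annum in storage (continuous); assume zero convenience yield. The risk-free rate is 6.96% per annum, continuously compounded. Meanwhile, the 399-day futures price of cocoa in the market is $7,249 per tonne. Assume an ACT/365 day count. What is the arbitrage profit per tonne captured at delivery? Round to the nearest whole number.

Fair futures: F* = S·e^(carry·T), with carry = (r + u) = 0.0696 + 0.0104 = 0.0800
F* = 6612 · e^(0.0800 × 399/365) = 6612 · e^0.087452 = 6612 × 1.091390 = $7216.2707
Market $7249 > fair $7216.2707: forward overpriced → cash-and-carry (buy spot, short the forward).
At maturity, profit = |F_mkt − F*| = |7249 − 7216.2707| = $33 per tonne

$33 per tonne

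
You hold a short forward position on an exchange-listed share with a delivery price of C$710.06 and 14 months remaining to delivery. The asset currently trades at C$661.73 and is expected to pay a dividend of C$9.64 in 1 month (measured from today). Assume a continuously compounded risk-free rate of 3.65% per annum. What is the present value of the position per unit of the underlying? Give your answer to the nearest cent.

C$28.34

PV(remaining dividends) I = 9.64·e^(−0.0365·1/12) = 9.6107
Current forward F = (S − I)·e^(rT) = (661.73 − 9.6107)·e^(0.0365·14/12) = 652.1193 × 1.043503 = 680.4884
Value (long) = (F − K)·e^(−rT) = (680.4884 − 710.06) × 0.958311 = -28.3388
Short position value = −(long value) = C$28.34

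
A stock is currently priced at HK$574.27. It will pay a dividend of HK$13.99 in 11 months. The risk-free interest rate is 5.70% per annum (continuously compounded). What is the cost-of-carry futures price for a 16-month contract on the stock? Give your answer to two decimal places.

HK$605.29

PV(dividends) I = 13.99·e^(−0.0570·11/12)
I = 13.2778
F = (S − I)·e^(rT) = (574.27 − 13.2778) · e^(0.0570·16/12)
= 560.9922 · e^0.076000 = 560.9922 × 1.078963 = HK$605.29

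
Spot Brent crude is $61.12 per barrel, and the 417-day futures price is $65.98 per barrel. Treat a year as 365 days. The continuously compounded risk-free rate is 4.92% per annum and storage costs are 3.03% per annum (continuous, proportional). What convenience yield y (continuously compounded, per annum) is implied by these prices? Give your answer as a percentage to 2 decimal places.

F = S·e^((r+u−y)T) ⇒ (r+u−y) = ln(F/S)/T
ln(65.98/61.12) = 0.076513; /T ⇒ 0.066972
y = r + u − ln(F/S)/T = 0.0492 + 0.0303 − 0.066972 = 0.012528
y = 1.25%

1.25%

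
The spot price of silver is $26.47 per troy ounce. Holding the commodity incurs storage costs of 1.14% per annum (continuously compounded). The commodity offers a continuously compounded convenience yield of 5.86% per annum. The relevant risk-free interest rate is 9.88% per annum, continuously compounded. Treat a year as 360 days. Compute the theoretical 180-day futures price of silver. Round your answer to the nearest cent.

$27.16 per troy ounce

Net carry = r + u − y = 0.0988 + 0.0114 − 0.0586 = 0.0516
F = S·e^((r+u−y)T) = 26.47 · e^(0.0516 × 180/360) = 26.47 · e^0.025800
= 26.47 × 1.026136 = $27.16 per troy ounce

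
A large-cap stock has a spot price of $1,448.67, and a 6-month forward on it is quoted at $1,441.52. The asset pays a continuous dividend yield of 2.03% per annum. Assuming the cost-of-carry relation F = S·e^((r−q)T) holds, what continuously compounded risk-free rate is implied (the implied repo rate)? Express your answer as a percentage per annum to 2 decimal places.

1.04%

From F = S·e^((r−q)T): (r − q) = ln(F/S)/T
ln(1441.52/1448.67) = ln(0.995064) = -0.004948
(r − q) = -0.004948 / (6/12) = -0.009896
r = ln(F/S)/T + q = -0.009896 + 0.0203 = 0.010404
r = 1.04%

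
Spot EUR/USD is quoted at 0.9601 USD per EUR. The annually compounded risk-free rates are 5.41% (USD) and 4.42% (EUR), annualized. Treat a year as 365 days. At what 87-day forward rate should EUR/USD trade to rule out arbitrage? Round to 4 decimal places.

By covered interest parity, F = S · (1+r_USD)^T / (1+r_EUR)^T
= 0.9601 × 1.012638 / 1.010362 = 0.9601 × 1.002253
F = 0.9623 USD per EUR

0.9623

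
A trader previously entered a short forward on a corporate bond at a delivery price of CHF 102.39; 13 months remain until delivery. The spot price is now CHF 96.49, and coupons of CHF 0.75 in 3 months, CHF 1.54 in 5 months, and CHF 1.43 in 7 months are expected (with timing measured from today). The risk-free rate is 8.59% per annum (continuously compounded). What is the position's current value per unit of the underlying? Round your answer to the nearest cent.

PV(remaining coupons) I = 0.75·e^(−0.0859·3/12) + 1.54·e^(−0.0859·5/12) + 1.43·e^(−0.0859·7/12) = 3.5800
Current forward F = (S − I)·e^(rT) = (96.49 − 3.5800)·e^(0.0859·13/12) = 92.9100 × 1.097526 = 101.9711
Value (long) = (F − K)·e^(−rT) = (101.9711 − 102.39) × 0.911140 = -0.3817
Short position value = −(long value) = CHF 0.38

CHF 0.38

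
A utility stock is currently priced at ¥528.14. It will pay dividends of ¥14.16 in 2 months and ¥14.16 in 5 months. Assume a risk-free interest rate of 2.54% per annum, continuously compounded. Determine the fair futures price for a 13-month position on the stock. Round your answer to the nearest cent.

¥513.98

PV(dividends) I = 14.16·e^(−0.0254·2/12) + 14.16·e^(−0.0254·5/12)
I = 14.1002 + 14.0109 = 28.1111
F = (S − I)·e^(rT) = (528.14 − 28.1111) · e^(0.0254·13/12)
= 500.0289 · e^0.027517 = 500.0289 × 1.027899 = ¥513.98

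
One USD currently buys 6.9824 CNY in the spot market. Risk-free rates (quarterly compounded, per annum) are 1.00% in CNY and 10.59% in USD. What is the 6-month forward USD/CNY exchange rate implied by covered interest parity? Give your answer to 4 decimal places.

6.6600

By covered interest parity, F = S · (1+r_CNY/4)^(4T) / (1+r_USD/4)^(4T)
= 6.9824 × 1.005006 / 1.053651 = 6.9824 × 0.953832
F = 6.6600 CNY per USD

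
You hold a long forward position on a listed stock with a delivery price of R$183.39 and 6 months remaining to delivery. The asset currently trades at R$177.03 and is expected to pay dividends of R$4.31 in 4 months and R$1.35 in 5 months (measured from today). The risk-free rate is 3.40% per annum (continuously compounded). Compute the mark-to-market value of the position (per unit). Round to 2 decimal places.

PV(remaining dividends) I = 4.31·e^(−0.0340·4/12) + 1.35·e^(−0.0340·5/12) = 5.5924
Current forward F = (S − I)·e^(rT) = (177.03 − 5.5924)·e^(0.0340·6/12) = 171.4376 × 1.017145 = 174.3769
Value (long) = (F − K)·e^(−rT) = (174.3769 − 183.39) × 0.983144 = -8.8612
Value = -R$8.86

-R$8.86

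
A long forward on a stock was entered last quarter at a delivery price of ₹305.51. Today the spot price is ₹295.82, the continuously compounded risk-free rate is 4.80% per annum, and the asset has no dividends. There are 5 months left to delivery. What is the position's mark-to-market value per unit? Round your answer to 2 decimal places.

-₹3.64

Current fair forward for the remaining 5 months: F = S·e^(r·T), r = 0.0480
F = 295.82 · e^(0.0480 × 5/12) = 295.82 × 1.020201 = 301.7959
Value of long forward = (F − K)·e^(−rT) = (301.7959 − 305.51) · e^(−0.0480·5/12)
= -3.7141 × 0.980199 = -3.64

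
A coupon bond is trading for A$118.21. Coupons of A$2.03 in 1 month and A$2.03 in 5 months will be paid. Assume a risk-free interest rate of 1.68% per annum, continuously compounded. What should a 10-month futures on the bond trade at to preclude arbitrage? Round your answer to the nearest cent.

PV(coupons) I = 2.03·e^(−0.0168·1/12) + 2.03·e^(−0.0168·5/12)
I = 2.0272 + 2.0158 = 4.0430
F = (S − I)·e^(rT) = (118.21 − 4.0430) · e^(0.0168·10/12)
= 114.1670 · e^0.014000 = 114.1670 × 1.014098 = A$115.78

A$115.78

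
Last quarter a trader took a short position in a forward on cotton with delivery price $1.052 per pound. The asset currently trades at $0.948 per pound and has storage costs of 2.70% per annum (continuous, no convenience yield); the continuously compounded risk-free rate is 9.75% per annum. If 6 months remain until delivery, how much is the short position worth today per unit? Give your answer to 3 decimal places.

$0.041 per pound

Current fair forward for the remaining 6 months: F = S·e^((r + u)·T), (r + u) = 0.0975 + 0.0270 = 0.1245
F = 0.948 · e^(0.1245 × 6/12) = 0.948 × 1.064228 = 1.0089
Value of long forward = (F − K)·e^(−rT) = (1.0089 − 1.052) · e^(−0.0975·6/12)
= -0.0431 × 0.952419 = -0.041
Short position value = −(long value) = $0.041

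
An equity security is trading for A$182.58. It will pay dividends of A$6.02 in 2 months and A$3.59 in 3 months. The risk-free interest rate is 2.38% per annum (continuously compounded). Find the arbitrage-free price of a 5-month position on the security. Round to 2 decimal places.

PV(dividends) I = 6.02·e^(−0.0238·2/12) + 3.59·e^(−0.0238·3/12)
I = 5.9962 + 3.5687 = 9.5649
F = (S − I)·e^(rT) = (182.58 − 9.5649) · e^(0.0238·5/12)
= 173.0151 · e^0.009917 = 173.0151 × 1.009966 = A$174.74

A$174.74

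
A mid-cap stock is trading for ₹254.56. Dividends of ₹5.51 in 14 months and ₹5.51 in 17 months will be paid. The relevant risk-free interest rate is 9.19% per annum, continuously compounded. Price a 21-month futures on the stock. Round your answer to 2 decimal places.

₹287.48

PV(dividends) I = 5.51·e^(−0.0919·14/12) + 5.51·e^(−0.0919·17/12)
I = 4.9498 + 4.8374 = 9.7872
F = (S − I)·e^(rT) = (254.56 − 9.7872) · e^(0.0919·21/12)
= 244.7728 · e^0.160825 = 244.7728 × 1.174479 = ₹287.48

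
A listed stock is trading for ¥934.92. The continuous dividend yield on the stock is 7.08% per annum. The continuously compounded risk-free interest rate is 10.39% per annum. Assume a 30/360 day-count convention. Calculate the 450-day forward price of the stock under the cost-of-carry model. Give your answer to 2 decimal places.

¥974.41

F = S·e^((r − q)T) = 934.92 · e^((0.1039 − 0.0708) × 450/360)
= 934.92 · e^0.041375 = 934.92 × 1.042243
F = ¥974.41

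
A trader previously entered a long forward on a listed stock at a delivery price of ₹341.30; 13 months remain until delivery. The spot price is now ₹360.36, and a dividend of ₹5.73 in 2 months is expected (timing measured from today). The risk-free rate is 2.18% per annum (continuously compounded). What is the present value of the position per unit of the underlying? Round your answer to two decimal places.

₹21.32

PV(remaining dividends) I = 5.73·e^(−0.0218·2/12) = 5.7092
Current forward F = (S − I)·e^(rT) = (360.36 − 5.7092)·e^(0.0218·13/12) = 354.6508 × 1.023898 = 363.1262
Value (long) = (F − K)·e^(−rT) = (363.1262 − 341.30) × 0.976660 = 21.3168
Value = ₹21.32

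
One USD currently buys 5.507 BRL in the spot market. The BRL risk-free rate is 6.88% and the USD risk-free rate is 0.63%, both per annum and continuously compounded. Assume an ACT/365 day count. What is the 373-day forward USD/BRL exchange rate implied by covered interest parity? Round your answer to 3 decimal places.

F = S·e^((r_BRL − r_USD)T) = 5.507 · e^((0.0688 − 0.0063) × 373/365)
= 5.507 · e^0.063870 = 5.507 × 1.065954
F = 5.870 BRL per USD

5.870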